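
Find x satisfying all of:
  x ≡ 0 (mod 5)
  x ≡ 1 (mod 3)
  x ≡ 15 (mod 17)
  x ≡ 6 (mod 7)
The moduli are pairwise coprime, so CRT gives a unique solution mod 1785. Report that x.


Product of moduli M = 5 · 3 · 17 · 7 = 1785.
Merge one congruence at a time:
  Start: x ≡ 0 (mod 5).
  Combine with x ≡ 1 (mod 3); new modulus lcm = 15.
    Write x = 0 + 5·t and substitute into x ≡ 1 (mod 3): 5·t ≡ 1 − 0 = 1 (mod 3).
    Reduce coefficients mod 3: 2·t ≡ 1 (mod 3).
    The inverse of 2 mod 3 is 2 (since 2·2 = 4 = 1·3 + 1), so t ≡ 2·1 = 2 ≡ 2 (mod 3).
    Then x = 0 + 5·2 = 10, valid modulo lcm(5, 3) = 15: x ≡ 10 (mod 15).
  Combine with x ≡ 15 (mod 17); new modulus lcm = 255.
    Write x = 10 + 15·t and substitute into x ≡ 15 (mod 17): 15·t ≡ 15 − 10 = 5 (mod 17).
    The inverse of 15 mod 17 is 8 (since 15·8 = 120 = 7·17 + 1), so t ≡ 8·5 = 40 ≡ 6 (mod 17).
    Then x = 10 + 15·6 = 100, valid modulo lcm(15, 17) = 255: x ≡ 100 (mod 255).
  Combine with x ≡ 6 (mod 7); new modulus lcm = 1785.
    Write x = 100 + 255·t and substitute into x ≡ 6 (mod 7): 255·t ≡ 6 − 100 = -94 (mod 7).
    Reduce coefficients mod 7: 3·t ≡ 4 (mod 7).
    The inverse of 3 mod 7 is 5 (since 3·5 = 15 = 2·7 + 1), so t ≡ 5·4 = 20 ≡ 6 (mod 7).
    Then x = 100 + 255·6 = 1630, valid modulo lcm(255, 7) = 1785: x ≡ 1630 (mod 1785).
Verify against each original: 1630 mod 5 = 0, 1630 mod 3 = 1, 1630 mod 17 = 15, 1630 mod 7 = 6.

x ≡ 1630 (mod 1785).


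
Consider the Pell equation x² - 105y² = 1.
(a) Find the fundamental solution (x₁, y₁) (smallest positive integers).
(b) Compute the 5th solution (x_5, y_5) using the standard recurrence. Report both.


Step 1: Find the fundamental solution (x₁, y₁) of x² - 105y² = 1.
  Expand √105 as a continued fraction. a₀ = ⌊√105⌋ = 10; iterate m_{k+1} = d_k·a_k − m_k, d_{k+1} = (105 − m_{k+1}²)/d_k, a_{k+1} = ⌊(a₀ + m_{k+1})/d_{k+1}⌋ (starting m₀ = 0, d₀ = 1), with convergents p_k = a_k·p_{k-1} + p_{k-2}, q_k = a_k·q_{k-1} + q_{k-2} (p₋₁ = 1, q₋₁ = 0):
  k = 0: a₀ = 10; p₀/q₀ = 10/1; p₀² − 105·q₀² = 100 − 105 = -5.
  k = 1: m = 10, d = 5, a = ⌊(10 + 10)/5⌋ = 4; p/q = (4·10 + 1)/(4·1 + 0) = 41/4; p² − 105·q² = 1681 − 1680 = 1.
  The first convergent with p² − 105·q² = 1 gives the fundamental solution (x₁, y₁) = (41, 4).
Step 2: Apply the recurrence (x_{n+1}, y_{n+1}) = (x₁x_n + 105y₁y_n, x₁y_n + y₁x_n) repeatedly.
  From (x_1, y_1) = (41, 4): x_2 = 41·41 + 105·4·4 = 3361; y_2 = 41·4 + 4·41 = 328.
  From (x_2, y_2) = (3361, 328): x_3 = 41·3361 + 105·4·328 = 275561; y_3 = 41·328 + 4·3361 = 26892.
  From (x_3, y_3) = (275561, 26892): x_4 = 41·275561 + 105·4·26892 = 22592641; y_4 = 41·26892 + 4·275561 = 2204816.
  From (x_4, y_4) = (22592641, 2204816): x_5 = 41·22592641 + 105·4·2204816 = 1852321001; y_5 = 41·2204816 + 4·22592641 = 180768020.
Step 3: Verify x_5² - 105·y_5² = 3431093090745642001 - 3431093090745642000 = 1 (should be 1). ✓

(x_1, y_1) = (41, 4); (x_5, y_5) = (1852321001, 180768020).


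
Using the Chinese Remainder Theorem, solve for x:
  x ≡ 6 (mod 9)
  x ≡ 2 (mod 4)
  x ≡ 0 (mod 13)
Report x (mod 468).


Moduli 9, 4, 13 are pairwise coprime; by CRT there is a unique solution modulo M = 9 · 4 · 13 = 468.
Solve pairwise, accumulating the modulus:
  Start with x ≡ 6 (mod 9).
  Combine with x ≡ 2 (mod 4): since gcd(9, 4) = 1, we get a unique residue mod 36.
    Write x = 6 + 9·t and substitute into x ≡ 2 (mod 4): 9·t ≡ 2 − 6 = -4 (mod 4).
    Reduce coefficients mod 4: 1·t ≡ 0 (mod 4).
    So t ≡ 0 (mod 4).
    Then x = 6 + 9·0 = 6, valid modulo lcm(9, 4) = 36: x ≡ 6 (mod 36).
  Combine with x ≡ 0 (mod 13): since gcd(36, 13) = 1, we get a unique residue mod 468.
    Write x = 6 + 36·t and substitute into x ≡ 0 (mod 13): 36·t ≡ 0 − 6 = -6 (mod 13).
    Reduce coefficients mod 13: 10·t ≡ 7 (mod 13).
    The inverse of 10 mod 13 is 4 (since 10·4 = 40 = 3·13 + 1), so t ≡ 4·7 = 28 ≡ 2 (mod 13).
    Then x = 6 + 36·2 = 78, valid modulo lcm(36, 13) = 468: x ≡ 78 (mod 468).
Verify: 78 mod 9 = 6 ✓, 78 mod 4 = 2 ✓, 78 mod 13 = 0 ✓.

x ≡ 78 (mod 468).


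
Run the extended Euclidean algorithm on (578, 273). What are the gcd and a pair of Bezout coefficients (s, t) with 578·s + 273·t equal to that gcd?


Euclidean algorithm on (578, 273) — divide until remainder is 0:
  578 = 2 · 273 + 32
  273 = 8 · 32 + 17
  32 = 1 · 17 + 15
  17 = 1 · 15 + 2
  15 = 7 · 2 + 1
  2 = 2 · 1 + 0
gcd(578, 273) = 1.
Track Bezout coefficients alongside the remainders: start with r₀ = 578 = a·1 + b·0 (s = 1, t = 0) and r₁ = 273 = a·0 + b·1 (s = 0, t = 1); each new remainder r_{k+1} = r_{k-1} − q_k·r_k inherits s_{k+1} = s_{k-1} − q_k·s_k, t_{k+1} = t_{k-1} − q_k·t_k, so r_k = a·s_k + b·t_k at every step:
  q = 2: r = 32, s = 1 − 2·0 = 1, t = 0 − 2·1 = -2  (check: 578·1 + 273·(-2) = 32)
  q = 8: r = 17, s = 0 − 8·1 = -8, t = 1 − 8·(-2) = 17  (check: 578·(-8) + 273·17 = 17)
  q = 1: r = 15, s = 1 − 1·(-8) = 9, t = -2 − 1·17 = -19  (check: 578·9 + 273·(-19) = 15)
  q = 1: r = 2, s = -8 − 1·9 = -17, t = 17 − 1·(-19) = 36  (check: 578·(-17) + 273·36 = 2)
  q = 7: r = 1, s = 9 − 7·(-17) = 128, t = -19 − 7·36 = -271  (check: 578·128 + 273·(-271) = 1)
The row with r = 1 (the gcd) gives the Bezout coefficients s = 128, t = -271.
Result: 578 · (128) + 273 · (-271) = 1.

gcd(578, 273) = 1; s = 128, t = -271 (check: 578·128 + 273·(-271) = 1).


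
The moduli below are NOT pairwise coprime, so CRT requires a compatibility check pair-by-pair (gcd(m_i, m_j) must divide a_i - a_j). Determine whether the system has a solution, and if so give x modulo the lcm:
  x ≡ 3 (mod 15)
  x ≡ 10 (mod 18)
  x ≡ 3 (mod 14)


Moduli 15, 18, 14 are not pairwise coprime, so CRT works modulo lcm(m_i) when all pairwise compatibility conditions hold.
Pairwise compatibility: gcd(m_i, m_j) must divide a_i - a_j for every pair.
Merge one congruence at a time:
  Start: x ≡ 3 (mod 15).
  Combine with x ≡ 10 (mod 18): gcd(15, 18) = 3, and 10 - 3 = 7 is NOT divisible by 3.
    ⇒ system is inconsistent (no integer solution).

No solution (the system is inconsistent).


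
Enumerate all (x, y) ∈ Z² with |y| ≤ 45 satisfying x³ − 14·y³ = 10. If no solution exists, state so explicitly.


The equation is x³ - 14y³ = 10. For fixed y, x³ = 14·y³ + 10, so a solution requires the RHS to be a perfect cube.
Strategy: iterate y from -45 to 45, compute RHS = 14·y³ + 10, and check whether it is a (positive or negative) perfect cube.
Check small values of y:
  y = 0: RHS = 10 is not a perfect cube.
  y = 1: RHS = 24 is not a perfect cube.
  y = -1: RHS = -4 is not a perfect cube.
  y = 2: RHS = 122 is not a perfect cube.
  y = -2: RHS = -102 is not a perfect cube.
  y = 3: RHS = 388 is not a perfect cube.
  y = -3: RHS = -368 is not a perfect cube.
Continuing the search up to |y| = 45 finds no solutions either.
No (x, y) in the scanned range satisfies the equation.

No integer solutions with |y| ≤ 45.


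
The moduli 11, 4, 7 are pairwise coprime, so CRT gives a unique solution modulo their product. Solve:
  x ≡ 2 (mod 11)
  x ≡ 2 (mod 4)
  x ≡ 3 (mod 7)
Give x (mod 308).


Moduli 11, 4, 7 are pairwise coprime; by CRT there is a unique solution modulo M = 11 · 4 · 7 = 308.
Solve pairwise, accumulating the modulus:
  Start with x ≡ 2 (mod 11).
  Combine with x ≡ 2 (mod 4): since gcd(11, 4) = 1, we get a unique residue mod 44.
    Write x = 2 + 11·t and substitute into x ≡ 2 (mod 4): 11·t ≡ 2 − 2 = 0 (mod 4).
    Reduce coefficients mod 4: 3·t ≡ 0 (mod 4).
    The inverse of 3 mod 4 is 3 (since 3·3 = 9 = 2·4 + 1), so t ≡ 3·0 = 0 ≡ 0 (mod 4).
    Then x = 2 + 11·0 = 2, valid modulo lcm(11, 4) = 44: x ≡ 2 (mod 44).
  Combine with x ≡ 3 (mod 7): since gcd(44, 7) = 1, we get a unique residue mod 308.
    Write x = 2 + 44·t and substitute into x ≡ 3 (mod 7): 44·t ≡ 3 − 2 = 1 (mod 7).
    Reduce coefficients mod 7: 2·t ≡ 1 (mod 7).
    The inverse of 2 mod 7 is 4 (since 2·4 = 8 = 1·7 + 1), so t ≡ 4·1 = 4 ≡ 4 (mod 7).
    Then x = 2 + 44·4 = 178, valid modulo lcm(44, 7) = 308: x ≡ 178 (mod 308).
Verify: 178 mod 11 = 2 ✓, 178 mod 4 = 2 ✓, 178 mod 7 = 3 ✓.

x ≡ 178 (mod 308).


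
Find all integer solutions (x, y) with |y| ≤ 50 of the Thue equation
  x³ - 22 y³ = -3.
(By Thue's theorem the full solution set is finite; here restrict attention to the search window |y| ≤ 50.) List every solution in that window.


The equation is x³ - 22y³ = -3. For fixed y, x³ = 22·y³ − 3, so a solution requires the RHS to be a perfect cube.
Strategy: iterate y from -50 to 50, compute RHS = 22·y³ − 3, and check whether it is a (positive or negative) perfect cube.
Check small values of y:
  y = 0: RHS = -3 is not a perfect cube.
  y = 1: RHS = 19 is not a perfect cube.
  y = -1: RHS = -25 is not a perfect cube.
  y = 2: RHS = 173 is not a perfect cube.
  y = -2: RHS = -179 is not a perfect cube.
  y = 3: RHS = 591 is not a perfect cube.
  y = -3: RHS = -597 is not a perfect cube.
Continuing the search up to |y| = 50 finds no solutions either.
No (x, y) in the scanned range satisfies the equation.

No integer solutions with |y| ≤ 50.


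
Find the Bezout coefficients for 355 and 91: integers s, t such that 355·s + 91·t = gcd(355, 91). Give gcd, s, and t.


Euclidean algorithm on (355, 91) — divide until remainder is 0:
  355 = 3 · 91 + 82
  91 = 1 · 82 + 9
  82 = 9 · 9 + 1
  9 = 9 · 1 + 0
gcd(355, 91) = 1.
Track Bezout coefficients alongside the remainders: start with r₀ = 355 = a·1 + b·0 (s = 1, t = 0) and r₁ = 91 = a·0 + b·1 (s = 0, t = 1); each new remainder r_{k+1} = r_{k-1} − q_k·r_k inherits s_{k+1} = s_{k-1} − q_k·s_k, t_{k+1} = t_{k-1} − q_k·t_k, so r_k = a·s_k + b·t_k at every step:
  q = 3: r = 82, s = 1 − 3·0 = 1, t = 0 − 3·1 = -3  (check: 355·1 + 91·(-3) = 82)
  q = 1: r = 9, s = 0 − 1·1 = -1, t = 1 − 1·(-3) = 4  (check: 355·(-1) + 91·4 = 9)
  q = 9: r = 1, s = 1 − 9·(-1) = 10, t = -3 − 9·4 = -39  (check: 355·10 + 91·(-39) = 1)
The row with r = 1 (the gcd) gives the Bezout coefficients s = 10, t = -39.
Result: 355 · (10) + 91 · (-39) = 1.

gcd(355, 91) = 1; s = 10, t = -39 (check: 355·10 + 91·(-39) = 1).


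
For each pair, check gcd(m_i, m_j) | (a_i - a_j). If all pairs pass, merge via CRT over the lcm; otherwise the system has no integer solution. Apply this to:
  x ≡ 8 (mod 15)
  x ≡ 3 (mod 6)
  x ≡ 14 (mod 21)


Moduli 15, 6, 21 are not pairwise coprime, so CRT works modulo lcm(m_i) when all pairwise compatibility conditions hold.
Pairwise compatibility: gcd(m_i, m_j) must divide a_i - a_j for every pair.
Merge one congruence at a time:
  Start: x ≡ 8 (mod 15).
  Combine with x ≡ 3 (mod 6): gcd(15, 6) = 3, and 3 - 8 = -5 is NOT divisible by 3.
    ⇒ system is inconsistent (no integer solution).

No solution (the system is inconsistent).


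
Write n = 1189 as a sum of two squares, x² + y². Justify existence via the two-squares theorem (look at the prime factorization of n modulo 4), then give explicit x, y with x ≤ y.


Step 1: Factor n = 1189 = 29 · 41.
Step 2: Check the mod-4 condition on each prime factor: 29 ≡ 1 (mod 4), exponent 1; 41 ≡ 1 (mod 4), exponent 1.
All primes ≡ 3 (mod 4) appear to even exponent (or don't appear), so by the two-squares theorem n IS expressible as a sum of two squares.
Step 3: Build a representation. Here n = 29 · 41 is a product of primes ≡ 1 (mod 4). Each prime p ≡ 1 (mod 4) is itself a sum of two squares; find a² by testing p − a² for a perfect square:
  29: 29 − 1² = 28, 29 − 2² = 25 = 5² ⇒ 29 = 2² + 5².
  41: 41 − 1² = 40, 41 − 2² = 37, 41 − 3² = 32, 41 − 4² = 25 = 5² ⇒ 41 = 4² + 5².
  Combine using the Brahmagupta–Fibonacci identity (a² + b²)(c² + d²) = (ac − bd)² + (ad + bc)² = (ac + bd)² + (ad − bc)²:
  29 · 41 = 1189: from (2² + 5²)(4² + 5²), take (2·4 − 5·5, 2·5 + 5·4) = (8 − 25, 10 + 20) = (-17, 30); dropping signs (only squares matter) gives (17, 30); check 17² + 30² = 289 + 900 = 1189 ✓.
Step 4: Order so x ≤ y and verify: 17² + 30² = 289 + 900 = 1189 = n. ✓

n = 1189 = 17² + 30² (one valid representation with x ≤ y).


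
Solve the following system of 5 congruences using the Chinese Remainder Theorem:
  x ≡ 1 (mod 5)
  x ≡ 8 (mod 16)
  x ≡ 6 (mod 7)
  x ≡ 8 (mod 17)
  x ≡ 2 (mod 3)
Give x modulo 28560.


Product of moduli M = 5 · 16 · 7 · 17 · 3 = 28560.
Merge one congruence at a time:
  Start: x ≡ 1 (mod 5).
  Combine with x ≡ 8 (mod 16); new modulus lcm = 80.
    Write x = 1 + 5·t and substitute into x ≡ 8 (mod 16): 5·t ≡ 8 − 1 = 7 (mod 16).
    The inverse of 5 mod 16 is 13 (since 5·13 = 65 = 4·16 + 1), so t ≡ 13·7 = 91 ≡ 11 (mod 16).
    Then x = 1 + 5·11 = 56, valid modulo lcm(5, 16) = 80: x ≡ 56 (mod 80).
  Combine with x ≡ 6 (mod 7); new modulus lcm = 560.
    Write x = 56 + 80·t and substitute into x ≡ 6 (mod 7): 80·t ≡ 6 − 56 = -50 (mod 7).
    Reduce coefficients mod 7: 3·t ≡ 6 (mod 7).
    The inverse of 3 mod 7 is 5 (since 3·5 = 15 = 2·7 + 1), so t ≡ 5·6 = 30 ≡ 2 (mod 7).
    Then x = 56 + 80·2 = 216, valid modulo lcm(80, 7) = 560: x ≡ 216 (mod 560).
  Combine with x ≡ 8 (mod 17); new modulus lcm = 9520.
    Write x = 216 + 560·t and substitute into x ≡ 8 (mod 17): 560·t ≡ 8 − 216 = -208 (mod 17).
    Reduce coefficients mod 17: 16·t ≡ 13 (mod 17).
    The inverse of 16 mod 17 is 16 (since 16·16 = 256 = 15·17 + 1), so t ≡ 16·13 = 208 ≡ 4 (mod 17).
    Then x = 216 + 560·4 = 2456, valid modulo lcm(560, 17) = 9520: x ≡ 2456 (mod 9520).
  Combine with x ≡ 2 (mod 3); new modulus lcm = 28560.
    Write x = 2456 + 9520·t and substitute into x ≡ 2 (mod 3): 9520·t ≡ 2 − 2456 = -2454 (mod 3).
    Reduce coefficients mod 3: 1·t ≡ 0 (mod 3).
    So t ≡ 0 (mod 3).
    Then x = 2456 + 9520·0 = 2456, valid modulo lcm(9520, 3) = 28560: x ≡ 2456 (mod 28560).
Verify against each original: 2456 mod 5 = 1, 2456 mod 16 = 8, 2456 mod 7 = 6, 2456 mod 17 = 8, 2456 mod 3 = 2.

x ≡ 2456 (mod 28560).


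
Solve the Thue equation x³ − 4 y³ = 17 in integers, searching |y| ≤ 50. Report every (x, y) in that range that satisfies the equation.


The equation is x³ - 4y³ = 17. For fixed y, x³ = 4·y³ + 17, so a solution requires the RHS to be a perfect cube.
Strategy: iterate y from -50 to 50, compute RHS = 4·y³ + 17, and check whether it is a (positive or negative) perfect cube.
Check small values of y:
  y = 0: RHS = 17 is not a perfect cube.
  y = 1: RHS = 21 is not a perfect cube.
  y = -1: RHS = 13 is not a perfect cube.
  y = 2: RHS = 49 is not a perfect cube.
  y = -2: RHS = -15 is not a perfect cube.
  y = 3: RHS = 125 = (5)³ ⇒ x = 5 works.
  y = -3: RHS = -91 is not a perfect cube.
Continuing the search up to |y| = 50 finds no further solutions beyond those listed.
Collected solutions: (5, 3).

Solutions (with |y| ≤ 50): (5, 3).


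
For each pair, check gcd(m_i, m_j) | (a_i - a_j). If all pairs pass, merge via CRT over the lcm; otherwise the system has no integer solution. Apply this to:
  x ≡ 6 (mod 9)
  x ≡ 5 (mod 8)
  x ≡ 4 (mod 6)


Moduli 9, 8, 6 are not pairwise coprime, so CRT works modulo lcm(m_i) when all pairwise compatibility conditions hold.
Pairwise compatibility: gcd(m_i, m_j) must divide a_i - a_j for every pair.
Merge one congruence at a time:
  Start: x ≡ 6 (mod 9).
  Combine with x ≡ 5 (mod 8): gcd(9, 8) = 1; 5 - 6 = -1, which IS divisible by 1, so compatible.
    Write x = 6 + 9·t and substitute into x ≡ 5 (mod 8): 9·t ≡ 5 − 6 = -1 (mod 8).
    Reduce coefficients mod 8: 1·t ≡ 7 (mod 8).
    So t ≡ 7 (mod 8).
    Then x = 6 + 9·7 = 69, valid modulo lcm(9, 8) = 72: x ≡ 69 (mod 72).
  Combine with x ≡ 4 (mod 6): gcd(72, 6) = 6, and 4 - 69 = -65 is NOT divisible by 6.
    ⇒ system is inconsistent (no integer solution).

No solution (the system is inconsistent).


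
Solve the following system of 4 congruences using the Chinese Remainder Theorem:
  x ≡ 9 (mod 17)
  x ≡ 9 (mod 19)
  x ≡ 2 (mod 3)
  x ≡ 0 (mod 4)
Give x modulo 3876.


Product of moduli M = 17 · 19 · 3 · 4 = 3876.
Merge one congruence at a time:
  Start: x ≡ 9 (mod 17).
  Combine with x ≡ 9 (mod 19); new modulus lcm = 323.
    Write x = 9 + 17·t and substitute into x ≡ 9 (mod 19): 17·t ≡ 9 − 9 = 0 (mod 19).
    The inverse of 17 mod 19 is 9 (since 17·9 = 153 = 8·19 + 1), so t ≡ 9·0 = 0 ≡ 0 (mod 19).
    Then x = 9 + 17·0 = 9, valid modulo lcm(17, 19) = 323: x ≡ 9 (mod 323).
  Combine with x ≡ 2 (mod 3); new modulus lcm = 969.
    Write x = 9 + 323·t and substitute into x ≡ 2 (mod 3): 323·t ≡ 2 − 9 = -7 (mod 3).
    Reduce coefficients mod 3: 2·t ≡ 2 (mod 3).
    The inverse of 2 mod 3 is 2 (since 2·2 = 4 = 1·3 + 1), so t ≡ 2·2 = 4 ≡ 1 (mod 3).
    Then x = 9 + 323·1 = 332, valid modulo lcm(323, 3) = 969: x ≡ 332 (mod 969).
  Combine with x ≡ 0 (mod 4); new modulus lcm = 3876.
    Write x = 332 + 969·t and substitute into x ≡ 0 (mod 4): 969·t ≡ 0 − 332 = -332 (mod 4).
    Reduce coefficients mod 4: 1·t ≡ 0 (mod 4).
    So t ≡ 0 (mod 4).
    Then x = 332 + 969·0 = 332, valid modulo lcm(969, 4) = 3876: x ≡ 332 (mod 3876).
Verify against each original: 332 mod 17 = 9, 332 mod 19 = 9, 332 mod 3 = 2, 332 mod 4 = 0.

x ≡ 332 (mod 3876).


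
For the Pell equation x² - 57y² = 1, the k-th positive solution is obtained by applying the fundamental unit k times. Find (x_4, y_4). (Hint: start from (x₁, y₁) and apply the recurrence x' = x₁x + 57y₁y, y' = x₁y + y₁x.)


Step 1: Find the fundamental solution (x₁, y₁) of x² - 57y² = 1.
  Expand √57 as a continued fraction. a₀ = ⌊√57⌋ = 7; iterate m_{k+1} = d_k·a_k − m_k, d_{k+1} = (57 − m_{k+1}²)/d_k, a_{k+1} = ⌊(a₀ + m_{k+1})/d_{k+1}⌋ (starting m₀ = 0, d₀ = 1), with convergents p_k = a_k·p_{k-1} + p_{k-2}, q_k = a_k·q_{k-1} + q_{k-2} (p₋₁ = 1, q₋₁ = 0):
  k = 0: a₀ = 7; p₀/q₀ = 7/1; p₀² − 57·q₀² = 49 − 57 = -8.
  k = 1: m = 7, d = 8, a = ⌊(7 + 7)/8⌋ = 1; p/q = (1·7 + 1)/(1·1 + 0) = 8/1; p² − 57·q² = 64 − 57 = 7.
  k = 2: m = 1, d = 7, a = ⌊(7 + 1)/7⌋ = 1; p/q = (1·8 + 7)/(1·1 + 1) = 15/2; p² − 57·q² = 225 − 228 = -3.
  k = 3: m = 6, d = 3, a = ⌊(7 + 6)/3⌋ = 4; p/q = (4·15 + 8)/(4·2 + 1) = 68/9; p² − 57·q² = 4624 − 4617 = 7.
  k = 4: m = 6, d = 7, a = ⌊(7 + 6)/7⌋ = 1; p/q = (1·68 + 15)/(1·9 + 2) = 83/11; p² − 57·q² = 6889 − 6897 = -8.
  k = 5: m = 1, d = 8, a = ⌊(7 + 1)/8⌋ = 1; p/q = (1·83 + 68)/(1·11 + 9) = 151/20; p² − 57·q² = 22801 − 22800 = 1.
  The first convergent with p² − 57·q² = 1 gives the fundamental solution (x₁, y₁) = (151, 20).
Step 2: Apply the recurrence (x_{n+1}, y_{n+1}) = (x₁x_n + 57y₁y_n, x₁y_n + y₁x_n) repeatedly.
  From (x_1, y_1) = (151, 20): x_2 = 151·151 + 57·20·20 = 45601; y_2 = 151·20 + 20·151 = 6040.
  From (x_2, y_2) = (45601, 6040): x_3 = 151·45601 + 57·20·6040 = 13771351; y_3 = 151·6040 + 20·45601 = 1824060.
  From (x_3, y_3) = (13771351, 1824060): x_4 = 151·13771351 + 57·20·1824060 = 4158902401; y_4 = 151·1824060 + 20·13771351 = 550860080.
Step 3: Verify x_4² - 57·y_4² = 17296469181043564801 - 17296469181043564800 = 1 (should be 1). ✓

(x_1, y_1) = (151, 20); (x_4, y_4) = (4158902401, 550860080).


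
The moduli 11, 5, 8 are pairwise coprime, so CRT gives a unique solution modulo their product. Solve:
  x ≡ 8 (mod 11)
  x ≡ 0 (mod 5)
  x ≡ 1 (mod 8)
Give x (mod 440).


Moduli 11, 5, 8 are pairwise coprime; by CRT there is a unique solution modulo M = 11 · 5 · 8 = 440.
Solve pairwise, accumulating the modulus:
  Start with x ≡ 8 (mod 11).
  Combine with x ≡ 0 (mod 5): since gcd(11, 5) = 1, we get a unique residue mod 55.
    Write x = 8 + 11·t and substitute into x ≡ 0 (mod 5): 11·t ≡ 0 − 8 = -8 (mod 5).
    Reduce coefficients mod 5: 1·t ≡ 2 (mod 5).
    So t ≡ 2 (mod 5).
    Then x = 8 + 11·2 = 30, valid modulo lcm(11, 5) = 55: x ≡ 30 (mod 55).
  Combine with x ≡ 1 (mod 8): since gcd(55, 8) = 1, we get a unique residue mod 440.
    Write x = 30 + 55·t and substitute into x ≡ 1 (mod 8): 55·t ≡ 1 − 30 = -29 (mod 8).
    Reduce coefficients mod 8: 7·t ≡ 3 (mod 8).
    The inverse of 7 mod 8 is 7 (since 7·7 = 49 = 6·8 + 1), so t ≡ 7·3 = 21 ≡ 5 (mod 8).
    Then x = 30 + 55·5 = 305, valid modulo lcm(55, 8) = 440: x ≡ 305 (mod 440).
Verify: 305 mod 11 = 8 ✓, 305 mod 5 = 0 ✓, 305 mod 8 = 1 ✓.

x ≡ 305 (mod 440).


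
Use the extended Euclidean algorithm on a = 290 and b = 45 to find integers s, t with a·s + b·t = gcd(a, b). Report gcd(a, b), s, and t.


Euclidean algorithm on (290, 45) — divide until remainder is 0:
  290 = 6 · 45 + 20
  45 = 2 · 20 + 5
  20 = 4 · 5 + 0
gcd(290, 45) = 5.
Track Bezout coefficients alongside the remainders: start with r₀ = 290 = a·1 + b·0 (s = 1, t = 0) and r₁ = 45 = a·0 + b·1 (s = 0, t = 1); each new remainder r_{k+1} = r_{k-1} − q_k·r_k inherits s_{k+1} = s_{k-1} − q_k·s_k, t_{k+1} = t_{k-1} − q_k·t_k, so r_k = a·s_k + b·t_k at every step:
  q = 6: r = 20, s = 1 − 6·0 = 1, t = 0 − 6·1 = -6  (check: 290·1 + 45·(-6) = 20)
  q = 2: r = 5, s = 0 − 2·1 = -2, t = 1 − 2·(-6) = 13  (check: 290·(-2) + 45·13 = 5)
The row with r = 5 (the gcd) gives the Bezout coefficients s = -2, t = 13.
Result: 290 · (-2) + 45 · (13) = 5.

gcd(290, 45) = 5; s = -2, t = 13 (check: 290·(-2) + 45·13 = 5).


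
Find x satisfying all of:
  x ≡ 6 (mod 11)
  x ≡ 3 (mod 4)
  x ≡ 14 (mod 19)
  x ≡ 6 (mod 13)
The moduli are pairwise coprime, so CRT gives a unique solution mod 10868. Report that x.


Product of moduli M = 11 · 4 · 19 · 13 = 10868.
Merge one congruence at a time:
  Start: x ≡ 6 (mod 11).
  Combine with x ≡ 3 (mod 4); new modulus lcm = 44.
    Write x = 6 + 11·t and substitute into x ≡ 3 (mod 4): 11·t ≡ 3 − 6 = -3 (mod 4).
    Reduce coefficients mod 4: 3·t ≡ 1 (mod 4).
    The inverse of 3 mod 4 is 3 (since 3·3 = 9 = 2·4 + 1), so t ≡ 3·1 = 3 ≡ 3 (mod 4).
    Then x = 6 + 11·3 = 39, valid modulo lcm(11, 4) = 44: x ≡ 39 (mod 44).
  Combine with x ≡ 14 (mod 19); new modulus lcm = 836.
    Write x = 39 + 44·t and substitute into x ≡ 14 (mod 19): 44·t ≡ 14 − 39 = -25 (mod 19).
    Reduce coefficients mod 19: 6·t ≡ 13 (mod 19).
    The inverse of 6 mod 19 is 16 (since 6·16 = 96 = 5·19 + 1), so t ≡ 16·13 = 208 ≡ 18 (mod 19).
    Then x = 39 + 44·18 = 831, valid modulo lcm(44, 19) = 836: x ≡ 831 (mod 836).
  Combine with x ≡ 6 (mod 13); new modulus lcm = 10868.
    Write x = 831 + 836·t and substitute into x ≡ 6 (mod 13): 836·t ≡ 6 − 831 = -825 (mod 13).
    Reduce coefficients mod 13: 4·t ≡ 7 (mod 13).
    The inverse of 4 mod 13 is 10 (since 4·10 = 40 = 3·13 + 1), so t ≡ 10·7 = 70 ≡ 5 (mod 13).
    Then x = 831 + 836·5 = 5011, valid modulo lcm(836, 13) = 10868: x ≡ 5011 (mod 10868).
Verify against each original: 5011 mod 11 = 6, 5011 mod 4 = 3, 5011 mod 19 = 14, 5011 mod 13 = 6.

x ≡ 5011 (mod 10868).


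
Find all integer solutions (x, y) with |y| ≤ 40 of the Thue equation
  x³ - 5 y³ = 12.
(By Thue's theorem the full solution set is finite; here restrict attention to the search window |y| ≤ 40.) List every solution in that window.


The equation is x³ - 5y³ = 12. For fixed y, x³ = 5·y³ + 12, so a solution requires the RHS to be a perfect cube.
Strategy: iterate y from -40 to 40, compute RHS = 5·y³ + 12, and check whether it is a (positive or negative) perfect cube.
Check small values of y:
  y = 0: RHS = 12 is not a perfect cube.
  y = 1: RHS = 17 is not a perfect cube.
  y = -1: RHS = 7 is not a perfect cube.
  y = 2: RHS = 52 is not a perfect cube.
  y = -2: RHS = -28 is not a perfect cube.
  y = 3: RHS = 147 is not a perfect cube.
  y = -3: RHS = -123 is not a perfect cube.
Continuing the search up to |y| = 40 finds no solutions either.
No (x, y) in the scanned range satisfies the equation.

No integer solutions with |y| ≤ 40.


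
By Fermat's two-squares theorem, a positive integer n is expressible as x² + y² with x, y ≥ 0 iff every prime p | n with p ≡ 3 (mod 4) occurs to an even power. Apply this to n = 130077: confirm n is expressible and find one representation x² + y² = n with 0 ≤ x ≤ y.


Step 1: Factor n = 130077 = 3^2 · 97 · 149.
Step 2: Check the mod-4 condition on each prime factor: 3 ≡ 3 (mod 4), exponent 2 (must be even); 97 ≡ 1 (mod 4), exponent 1; 149 ≡ 1 (mod 4), exponent 1.
All primes ≡ 3 (mod 4) appear to even exponent (or don't appear), so by the two-squares theorem n IS expressible as a sum of two squares.
Step 3: Build a representation. Group n = k² · m with k = 3 and m = 97 · 149 = 14453 (a product of primes ≡ 1 (mod 4)); a representation of m scales to one of n via (k·x)² + (k·y)² = k²(x² + y²). Each prime p ≡ 1 (mod 4) is itself a sum of two squares; find a² by testing p − a² for a perfect square:
  97: 97 − 1² = 96, 97 − 2² = 93, 97 − 3² = 88, 97 − 4² = 81 = 9² ⇒ 97 = 4² + 9².
  149: 149 − 1² = 148, 149 − 2² = 145, 149 − 3² = 140, 149 − 4² = 133, 149 − 5² = 124, 149 − 6² = 113, 149 − 7² = 100 = 10² ⇒ 149 = 7² + 10².
  Combine using the Brahmagupta–Fibonacci identity (a² + b²)(c² + d²) = (ac − bd)² + (ad + bc)² = (ac + bd)² + (ad − bc)²:
  97 · 149 = 14453: from (4² + 9²)(7² + 10²), take (4·7 − 9·10, 4·10 + 9·7) = (28 − 90, 40 + 63) = (-62, 103); dropping signs (only squares matter) gives (62, 103); check 62² + 103² = 3844 + 10609 = 14453 ✓.
  Scale by k = 3: (3·62, 3·103) = (186, 309).
Step 4: Order so x ≤ y and verify: 186² + 309² = 34596 + 95481 = 130077 = n. ✓

n = 130077 = 186² + 309² (one valid representation with x ≤ y).


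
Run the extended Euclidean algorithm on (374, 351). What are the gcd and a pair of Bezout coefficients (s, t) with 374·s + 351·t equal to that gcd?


Euclidean algorithm on (374, 351) — divide until remainder is 0:
  374 = 1 · 351 + 23
  351 = 15 · 23 + 6
  23 = 3 · 6 + 5
  6 = 1 · 5 + 1
  5 = 5 · 1 + 0
gcd(374, 351) = 1.
Track Bezout coefficients alongside the remainders: start with r₀ = 374 = a·1 + b·0 (s = 1, t = 0) and r₁ = 351 = a·0 + b·1 (s = 0, t = 1); each new remainder r_{k+1} = r_{k-1} − q_k·r_k inherits s_{k+1} = s_{k-1} − q_k·s_k, t_{k+1} = t_{k-1} − q_k·t_k, so r_k = a·s_k + b·t_k at every step:
  q = 1: r = 23, s = 1 − 1·0 = 1, t = 0 − 1·1 = -1  (check: 374·1 + 351·(-1) = 23)
  q = 15: r = 6, s = 0 − 15·1 = -15, t = 1 − 15·(-1) = 16  (check: 374·(-15) + 351·16 = 6)
  q = 3: r = 5, s = 1 − 3·(-15) = 46, t = -1 − 3·16 = -49  (check: 374·46 + 351·(-49) = 5)
  q = 1: r = 1, s = -15 − 1·46 = -61, t = 16 − 1·(-49) = 65  (check: 374·(-61) + 351·65 = 1)
The row with r = 1 (the gcd) gives the Bezout coefficients s = -61, t = 65.
Result: 374 · (-61) + 351 · (65) = 1.

gcd(374, 351) = 1; s = -61, t = 65 (check: 374·(-61) + 351·65 = 1).


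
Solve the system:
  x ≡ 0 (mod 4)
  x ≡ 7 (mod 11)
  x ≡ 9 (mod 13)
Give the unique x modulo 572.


Moduli 4, 11, 13 are pairwise coprime; by CRT there is a unique solution modulo M = 4 · 11 · 13 = 572.
Solve pairwise, accumulating the modulus:
  Start with x ≡ 0 (mod 4).
  Combine with x ≡ 7 (mod 11): since gcd(4, 11) = 1, we get a unique residue mod 44.
    Write x = 0 + 4·t and substitute into x ≡ 7 (mod 11): 4·t ≡ 7 − 0 = 7 (mod 11).
    The inverse of 4 mod 11 is 3 (since 4·3 = 12 = 1·11 + 1), so t ≡ 3·7 = 21 ≡ 10 (mod 11).
    Then x = 0 + 4·10 = 40, valid modulo lcm(4, 11) = 44: x ≡ 40 (mod 44).
  Combine with x ≡ 9 (mod 13): since gcd(44, 13) = 1, we get a unique residue mod 572.
    Write x = 40 + 44·t and substitute into x ≡ 9 (mod 13): 44·t ≡ 9 − 40 = -31 (mod 13).
    Reduce coefficients mod 13: 5·t ≡ 8 (mod 13).
    The inverse of 5 mod 13 is 8 (since 5·8 = 40 = 3·13 + 1), so t ≡ 8·8 = 64 ≡ 12 (mod 13).
    Then x = 40 + 44·12 = 568, valid modulo lcm(44, 13) = 572: x ≡ 568 (mod 572).
Verify: 568 mod 4 = 0 ✓, 568 mod 11 = 7 ✓, 568 mod 13 = 9 ✓.

x ≡ 568 (mod 572).


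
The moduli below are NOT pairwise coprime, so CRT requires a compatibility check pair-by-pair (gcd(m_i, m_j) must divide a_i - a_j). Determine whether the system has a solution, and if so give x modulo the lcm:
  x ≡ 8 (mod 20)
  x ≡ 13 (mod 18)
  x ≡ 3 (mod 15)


Moduli 20, 18, 15 are not pairwise coprime, so CRT works modulo lcm(m_i) when all pairwise compatibility conditions hold.
Pairwise compatibility: gcd(m_i, m_j) must divide a_i - a_j for every pair.
Merge one congruence at a time:
  Start: x ≡ 8 (mod 20).
  Combine with x ≡ 13 (mod 18): gcd(20, 18) = 2, and 13 - 8 = 5 is NOT divisible by 2.
    ⇒ system is inconsistent (no integer solution).

No solution (the system is inconsistent).


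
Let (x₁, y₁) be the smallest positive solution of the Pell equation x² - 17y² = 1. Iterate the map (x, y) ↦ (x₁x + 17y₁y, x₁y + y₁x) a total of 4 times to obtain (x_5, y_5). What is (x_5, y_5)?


Step 1: Find the fundamental solution (x₁, y₁) of x² - 17y² = 1.
  Expand √17 as a continued fraction. a₀ = ⌊√17⌋ = 4; iterate m_{k+1} = d_k·a_k − m_k, d_{k+1} = (17 − m_{k+1}²)/d_k, a_{k+1} = ⌊(a₀ + m_{k+1})/d_{k+1}⌋ (starting m₀ = 0, d₀ = 1), with convergents p_k = a_k·p_{k-1} + p_{k-2}, q_k = a_k·q_{k-1} + q_{k-2} (p₋₁ = 1, q₋₁ = 0):
  k = 0: a₀ = 4; p₀/q₀ = 4/1; p₀² − 17·q₀² = 16 − 17 = -1.
  k = 1: m = 4, d = 1, a = ⌊(4 + 4)/1⌋ = 8; p/q = (8·4 + 1)/(8·1 + 0) = 33/8; p² − 17·q² = 1089 − 1088 = 1.
  The first convergent with p² − 17·q² = 1 gives the fundamental solution (x₁, y₁) = (33, 8).
Step 2: Apply the recurrence (x_{n+1}, y_{n+1}) = (x₁x_n + 17y₁y_n, x₁y_n + y₁x_n) repeatedly.
  From (x_1, y_1) = (33, 8): x_2 = 33·33 + 17·8·8 = 2177; y_2 = 33·8 + 8·33 = 528.
  From (x_2, y_2) = (2177, 528): x_3 = 33·2177 + 17·8·528 = 143649; y_3 = 33·528 + 8·2177 = 34840.
  From (x_3, y_3) = (143649, 34840): x_4 = 33·143649 + 17·8·34840 = 9478657; y_4 = 33·34840 + 8·143649 = 2298912.
  From (x_4, y_4) = (9478657, 2298912): x_5 = 33·9478657 + 17·8·2298912 = 625447713; y_5 = 33·2298912 + 8·9478657 = 151693352.
Step 3: Verify x_5² - 17·y_5² = 391184841696930369 - 391184841696930368 = 1 (should be 1). ✓

(x_1, y_1) = (33, 8); (x_5, y_5) = (625447713, 151693352).


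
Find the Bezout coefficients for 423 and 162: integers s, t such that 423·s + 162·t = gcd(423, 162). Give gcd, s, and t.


Euclidean algorithm on (423, 162) — divide until remainder is 0:
  423 = 2 · 162 + 99
  162 = 1 · 99 + 63
  99 = 1 · 63 + 36
  63 = 1 · 36 + 27
  36 = 1 · 27 + 9
  27 = 3 · 9 + 0
gcd(423, 162) = 9.
Track Bezout coefficients alongside the remainders: start with r₀ = 423 = a·1 + b·0 (s = 1, t = 0) and r₁ = 162 = a·0 + b·1 (s = 0, t = 1); each new remainder r_{k+1} = r_{k-1} − q_k·r_k inherits s_{k+1} = s_{k-1} − q_k·s_k, t_{k+1} = t_{k-1} − q_k·t_k, so r_k = a·s_k + b·t_k at every step:
  q = 2: r = 99, s = 1 − 2·0 = 1, t = 0 − 2·1 = -2  (check: 423·1 + 162·(-2) = 99)
  q = 1: r = 63, s = 0 − 1·1 = -1, t = 1 − 1·(-2) = 3  (check: 423·(-1) + 162·3 = 63)
  q = 1: r = 36, s = 1 − 1·(-1) = 2, t = -2 − 1·3 = -5  (check: 423·2 + 162·(-5) = 36)
  q = 1: r = 27, s = -1 − 1·2 = -3, t = 3 − 1·(-5) = 8  (check: 423·(-3) + 162·8 = 27)
  q = 1: r = 9, s = 2 − 1·(-3) = 5, t = -5 − 1·8 = -13  (check: 423·5 + 162·(-13) = 9)
The row with r = 9 (the gcd) gives the Bezout coefficients s = 5, t = -13.
Result: 423 · (5) + 162 · (-13) = 9.

gcd(423, 162) = 9; s = 5, t = -13 (check: 423·5 + 162·(-13) = 9).


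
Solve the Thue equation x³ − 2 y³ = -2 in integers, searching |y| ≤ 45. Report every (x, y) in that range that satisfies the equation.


The equation is x³ - 2y³ = -2. For fixed y, x³ = 2·y³ − 2, so a solution requires the RHS to be a perfect cube.
Strategy: iterate y from -45 to 45, compute RHS = 2·y³ − 2, and check whether it is a (positive or negative) perfect cube.
Check small values of y:
  y = 0: RHS = -2 is not a perfect cube.
  y = 1: RHS = 0 = (0)³ ⇒ x = 0 works.
  y = -1: RHS = -4 is not a perfect cube.
  y = 2: RHS = 14 is not a perfect cube.
  y = -2: RHS = -18 is not a perfect cube.
  y = 3: RHS = 52 is not a perfect cube.
  y = -3: RHS = -56 is not a perfect cube.
Continuing the search up to |y| = 45 finds no further solutions beyond those listed.
Collected solutions: (0, 1).

Solutions (with |y| ≤ 45): (0, 1).


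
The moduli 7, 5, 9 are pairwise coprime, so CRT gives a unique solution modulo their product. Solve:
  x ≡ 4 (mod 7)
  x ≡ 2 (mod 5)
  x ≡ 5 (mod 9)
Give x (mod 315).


Moduli 7, 5, 9 are pairwise coprime; by CRT there is a unique solution modulo M = 7 · 5 · 9 = 315.
Solve pairwise, accumulating the modulus:
  Start with x ≡ 4 (mod 7).
  Combine with x ≡ 2 (mod 5): since gcd(7, 5) = 1, we get a unique residue mod 35.
    Write x = 4 + 7·t and substitute into x ≡ 2 (mod 5): 7·t ≡ 2 − 4 = -2 (mod 5).
    Reduce coefficients mod 5: 2·t ≡ 3 (mod 5).
    The inverse of 2 mod 5 is 3 (since 2·3 = 6 = 1·5 + 1), so t ≡ 3·3 = 9 ≡ 4 (mod 5).
    Then x = 4 + 7·4 = 32, valid modulo lcm(7, 5) = 35: x ≡ 32 (mod 35).
  Combine with x ≡ 5 (mod 9): since gcd(35, 9) = 1, we get a unique residue mod 315.
    Write x = 32 + 35·t and substitute into x ≡ 5 (mod 9): 35·t ≡ 5 − 32 = -27 (mod 9).
    Reduce coefficients mod 9: 8·t ≡ 0 (mod 9).
    The inverse of 8 mod 9 is 8 (since 8·8 = 64 = 7·9 + 1), so t ≡ 8·0 = 0 ≡ 0 (mod 9).
    Then x = 32 + 35·0 = 32, valid modulo lcm(35, 9) = 315: x ≡ 32 (mod 315).
Verify: 32 mod 7 = 4 ✓, 32 mod 5 = 2 ✓, 32 mod 9 = 5 ✓.

x ≡ 32 (mod 315).


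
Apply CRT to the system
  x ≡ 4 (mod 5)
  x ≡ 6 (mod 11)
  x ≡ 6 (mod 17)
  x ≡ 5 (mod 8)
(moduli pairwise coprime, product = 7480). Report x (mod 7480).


Product of moduli M = 5 · 11 · 17 · 8 = 7480.
Merge one congruence at a time:
  Start: x ≡ 4 (mod 5).
  Combine with x ≡ 6 (mod 11); new modulus lcm = 55.
    Write x = 4 + 5·t and substitute into x ≡ 6 (mod 11): 5·t ≡ 6 − 4 = 2 (mod 11).
    The inverse of 5 mod 11 is 9 (since 5·9 = 45 = 4·11 + 1), so t ≡ 9·2 = 18 ≡ 7 (mod 11).
    Then x = 4 + 5·7 = 39, valid modulo lcm(5, 11) = 55: x ≡ 39 (mod 55).
  Combine with x ≡ 6 (mod 17); new modulus lcm = 935.
    Write x = 39 + 55·t and substitute into x ≡ 6 (mod 17): 55·t ≡ 6 − 39 = -33 (mod 17).
    Reduce coefficients mod 17: 4·t ≡ 1 (mod 17).
    The inverse of 4 mod 17 is 13 (since 4·13 = 52 = 3·17 + 1), so t ≡ 13·1 = 13 ≡ 13 (mod 17).
    Then x = 39 + 55·13 = 754, valid modulo lcm(55, 17) = 935: x ≡ 754 (mod 935).
  Combine with x ≡ 5 (mod 8); new modulus lcm = 7480.
    Write x = 754 + 935·t and substitute into x ≡ 5 (mod 8): 935·t ≡ 5 − 754 = -749 (mod 8).
    Reduce coefficients mod 8: 7·t ≡ 3 (mod 8).
    The inverse of 7 mod 8 is 7 (since 7·7 = 49 = 6·8 + 1), so t ≡ 7·3 = 21 ≡ 5 (mod 8).
    Then x = 754 + 935·5 = 5429, valid modulo lcm(935, 8) = 7480: x ≡ 5429 (mod 7480).
Verify against each original: 5429 mod 5 = 4, 5429 mod 11 = 6, 5429 mod 17 = 6, 5429 mod 8 = 5.

x ≡ 5429 (mod 7480).


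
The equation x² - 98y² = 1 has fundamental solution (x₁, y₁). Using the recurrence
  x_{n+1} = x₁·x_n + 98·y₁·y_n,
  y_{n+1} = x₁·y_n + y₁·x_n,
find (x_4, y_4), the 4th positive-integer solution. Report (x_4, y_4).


Step 1: Find the fundamental solution (x₁, y₁) of x² - 98y² = 1.
  Expand √98 as a continued fraction. a₀ = ⌊√98⌋ = 9; iterate m_{k+1} = d_k·a_k − m_k, d_{k+1} = (98 − m_{k+1}²)/d_k, a_{k+1} = ⌊(a₀ + m_{k+1})/d_{k+1}⌋ (starting m₀ = 0, d₀ = 1), with convergents p_k = a_k·p_{k-1} + p_{k-2}, q_k = a_k·q_{k-1} + q_{k-2} (p₋₁ = 1, q₋₁ = 0):
  k = 0: a₀ = 9; p₀/q₀ = 9/1; p₀² − 98·q₀² = 81 − 98 = -17.
  k = 1: m = 9, d = 17, a = ⌊(9 + 9)/17⌋ = 1; p/q = (1·9 + 1)/(1·1 + 0) = 10/1; p² − 98·q² = 100 − 98 = 2.
  k = 2: m = 8, d = 2, a = ⌊(9 + 8)/2⌋ = 8; p/q = (8·10 + 9)/(8·1 + 1) = 89/9; p² − 98·q² = 7921 − 7938 = -17.
  k = 3: m = 8, d = 17, a = ⌊(9 + 8)/17⌋ = 1; p/q = (1·89 + 10)/(1·9 + 1) = 99/10; p² − 98·q² = 9801 − 9800 = 1.
  The first convergent with p² − 98·q² = 1 gives the fundamental solution (x₁, y₁) = (99, 10).
Step 2: Apply the recurrence (x_{n+1}, y_{n+1}) = (x₁x_n + 98y₁y_n, x₁y_n + y₁x_n) repeatedly.
  From (x_1, y_1) = (99, 10): x_2 = 99·99 + 98·10·10 = 19601; y_2 = 99·10 + 10·99 = 1980.
  From (x_2, y_2) = (19601, 1980): x_3 = 99·19601 + 98·10·1980 = 3880899; y_3 = 99·1980 + 10·19601 = 392030.
  From (x_3, y_3) = (3880899, 392030): x_4 = 99·3880899 + 98·10·392030 = 768398401; y_4 = 99·392030 + 10·3880899 = 77619960.
Step 3: Verify x_4² - 98·y_4² = 590436102659356801 - 590436102659356800 = 1 (should be 1). ✓

(x_1, y_1) = (99, 10); (x_4, y_4) = (768398401, 77619960).


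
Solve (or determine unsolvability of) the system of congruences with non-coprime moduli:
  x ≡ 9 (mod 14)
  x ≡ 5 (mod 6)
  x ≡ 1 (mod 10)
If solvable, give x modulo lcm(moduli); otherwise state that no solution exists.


Moduli 14, 6, 10 are not pairwise coprime, so CRT works modulo lcm(m_i) when all pairwise compatibility conditions hold.
Pairwise compatibility: gcd(m_i, m_j) must divide a_i - a_j for every pair.
Merge one congruence at a time:
  Start: x ≡ 9 (mod 14).
  Combine with x ≡ 5 (mod 6): gcd(14, 6) = 2; 5 - 9 = -4, which IS divisible by 2, so compatible.
    Write x = 9 + 14·t and substitute into x ≡ 5 (mod 6): 14·t ≡ 5 − 9 = -4 (mod 6).
    Divide the congruence (and modulus) by g = 2: 7·t ≡ -2 (mod 3).
    Reduce coefficients mod 3: 1·t ≡ 1 (mod 3).
    So t ≡ 1 (mod 3).
    Then x = 9 + 14·1 = 23, valid modulo lcm(14, 6) = 42: x ≡ 23 (mod 42).
  Combine with x ≡ 1 (mod 10): gcd(42, 10) = 2; 1 - 23 = -22, which IS divisible by 2, so compatible.
    Write x = 23 + 42·t and substitute into x ≡ 1 (mod 10): 42·t ≡ 1 − 23 = -22 (mod 10).
    Divide the congruence (and modulus) by g = 2: 21·t ≡ -11 (mod 5).
    Reduce coefficients mod 5: 1·t ≡ 4 (mod 5).
    So t ≡ 4 (mod 5).
    Then x = 23 + 42·4 = 191, valid modulo lcm(42, 10) = 210: x ≡ 191 (mod 210).
Verify: 191 mod 14 = 9, 191 mod 6 = 5, 191 mod 10 = 1.

x ≡ 191 (mod 210).


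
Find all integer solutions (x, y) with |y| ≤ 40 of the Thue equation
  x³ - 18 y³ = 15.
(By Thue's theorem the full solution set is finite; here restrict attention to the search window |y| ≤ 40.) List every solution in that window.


The equation is x³ - 18y³ = 15. For fixed y, x³ = 18·y³ + 15, so a solution requires the RHS to be a perfect cube.
Strategy: iterate y from -40 to 40, compute RHS = 18·y³ + 15, and check whether it is a (positive or negative) perfect cube.
Check small values of y:
  y = 0: RHS = 15 is not a perfect cube.
  y = 1: RHS = 33 is not a perfect cube.
  y = -1: RHS = -3 is not a perfect cube.
  y = 2: RHS = 159 is not a perfect cube.
  y = -2: RHS = -129 is not a perfect cube.
  y = 3: RHS = 501 is not a perfect cube.
  y = -3: RHS = -471 is not a perfect cube.
Continuing the search up to |y| = 40 finds no solutions either.
No (x, y) in the scanned range satisfies the equation.

No integer solutions with |y| ≤ 40.


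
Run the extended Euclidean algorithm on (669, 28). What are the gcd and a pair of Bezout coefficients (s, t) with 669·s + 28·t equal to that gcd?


Euclidean algorithm on (669, 28) — divide until remainder is 0:
  669 = 23 · 28 + 25
  28 = 1 · 25 + 3
  25 = 8 · 3 + 1
  3 = 3 · 1 + 0
gcd(669, 28) = 1.
Track Bezout coefficients alongside the remainders: start with r₀ = 669 = a·1 + b·0 (s = 1, t = 0) and r₁ = 28 = a·0 + b·1 (s = 0, t = 1); each new remainder r_{k+1} = r_{k-1} − q_k·r_k inherits s_{k+1} = s_{k-1} − q_k·s_k, t_{k+1} = t_{k-1} − q_k·t_k, so r_k = a·s_k + b·t_k at every step:
  q = 23: r = 25, s = 1 − 23·0 = 1, t = 0 − 23·1 = -23  (check: 669·1 + 28·(-23) = 25)
  q = 1: r = 3, s = 0 − 1·1 = -1, t = 1 − 1·(-23) = 24  (check: 669·(-1) + 28·24 = 3)
  q = 8: r = 1, s = 1 − 8·(-1) = 9, t = -23 − 8·24 = -215  (check: 669·9 + 28·(-215) = 1)
The row with r = 1 (the gcd) gives the Bezout coefficients s = 9, t = -215.
Result: 669 · (9) + 28 · (-215) = 1.

gcd(669, 28) = 1; s = 9, t = -215 (check: 669·9 + 28·(-215) = 1).
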